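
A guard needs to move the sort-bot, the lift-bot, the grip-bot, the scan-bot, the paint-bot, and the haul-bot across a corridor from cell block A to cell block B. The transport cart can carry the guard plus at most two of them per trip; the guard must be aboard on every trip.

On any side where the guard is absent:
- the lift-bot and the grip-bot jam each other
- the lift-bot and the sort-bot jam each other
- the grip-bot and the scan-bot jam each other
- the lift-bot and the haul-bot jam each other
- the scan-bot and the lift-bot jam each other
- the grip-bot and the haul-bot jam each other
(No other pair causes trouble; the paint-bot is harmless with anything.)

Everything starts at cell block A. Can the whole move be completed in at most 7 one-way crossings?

No

Counting alone: the guard can take at most 2 across per trip to cell block B, so moving all 6 needs at least 3 loaded trips out, with a return between consecutive ones — at least 5 crossings.
The safety rule pushes this higher. Following every safe sequence of crossings, the most of the 6 that can be at cell block B as the transport cart arrives there on crossings 5, 7 is 4, 5 respectively — never all 6.
So the move cannot be finished within 7 crossings. (The shortest complete plan takes 9:)
1. Guard goes to cell block B with the grip-bot and the lift-bot.
2. Guard goes back to cell block A with the lift-bot.
3. Guard goes to cell block B with the lift-bot and the sort-bot.
4. Guard goes back to cell block A with the lift-bot.
5. Guard goes to cell block B with the lift-bot and the paint-bot.
6. Guard goes back to cell block A with the lift-bot.
7. Guard goes to cell block B with the haul-bot and the scan-bot.
8. Guard goes back to cell block A with the grip-bot.
9. Guard goes to cell block B with the grip-bot and the lift-bot.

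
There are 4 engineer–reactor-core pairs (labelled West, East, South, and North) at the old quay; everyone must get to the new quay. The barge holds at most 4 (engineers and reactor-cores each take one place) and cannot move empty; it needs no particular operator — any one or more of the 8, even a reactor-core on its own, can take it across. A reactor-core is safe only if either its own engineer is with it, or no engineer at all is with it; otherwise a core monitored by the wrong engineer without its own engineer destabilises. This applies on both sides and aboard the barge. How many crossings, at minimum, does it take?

Counting alone: each trip to the new quay takes at most 4 across and each return brings at least 1 back, so after t trips out (and t−1 returns) at most 4t − (t−1) of the 8 are across; that first reaches 8 at t = 3, so at least 5 crossings are needed.
The plan below uses exactly 5 crossings, so it is optimal:
1. engineer West and reactor-core West cross → the new quay.
2. engineer West crosses ← the old quay.
3. engineer East, engineer North, engineer South, and engineer West cross → the new quay.
4. reactor-core West crosses ← the old quay.
5. reactor-core East, reactor-core North, reactor-core South, and reactor-core West cross → the new quay.

5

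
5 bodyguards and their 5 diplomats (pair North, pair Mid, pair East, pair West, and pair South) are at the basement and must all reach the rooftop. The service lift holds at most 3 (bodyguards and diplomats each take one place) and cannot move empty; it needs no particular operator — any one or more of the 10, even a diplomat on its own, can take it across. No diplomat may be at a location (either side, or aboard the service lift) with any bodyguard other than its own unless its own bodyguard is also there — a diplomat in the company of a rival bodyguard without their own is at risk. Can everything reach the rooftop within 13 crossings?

Yes — this plan uses 11 crossings (≤ 13):
1. bodyguard North and diplomat North cross → the rooftop.
2. bodyguard North crosses ← the basement.
3. diplomat East, diplomat Mid, and diplomat West cross → the rooftop.
4. diplomat North crosses ← the basement.
5. bodyguard East, bodyguard Mid, and bodyguard West cross → the rooftop.
6. bodyguard Mid and diplomat Mid cross ← the basement.
7. bodyguard Mid, bodyguard North, and bodyguard South cross → the rooftop.
8. diplomat East crosses ← the basement.
9. diplomat Mid and diplomat North cross → the rooftop.
10. diplomat North crosses ← the basement.
11. diplomat East, diplomat North, and diplomat South cross → the rooftop.

Yes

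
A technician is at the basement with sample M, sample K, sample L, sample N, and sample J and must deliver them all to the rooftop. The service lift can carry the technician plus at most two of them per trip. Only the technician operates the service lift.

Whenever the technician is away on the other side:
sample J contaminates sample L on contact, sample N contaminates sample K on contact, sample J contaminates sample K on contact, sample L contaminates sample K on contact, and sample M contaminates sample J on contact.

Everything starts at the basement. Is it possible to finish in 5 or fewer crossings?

No

Counting alone: the technician can take at most 2 across per trip to the rooftop, so moving all 5 needs at least 3 loaded trips out, with a return between consecutive ones — at least 5 crossings.
The safety rule pushes this higher. Following every safe sequence of crossings, the most of the 5 that can be at the rooftop as the service lift arrives there on crossing 5 is 4 — never all 5.
So the move cannot be finished within 5 crossings. (The shortest complete plan takes 7:)
1. Technician goes to the rooftop with sample J and sample K.
2. Technician goes back to the basement with sample K.
3. Technician goes to the rooftop with sample K and sample M.
4. Technician goes back to the basement with sample J.
5. Technician goes to the rooftop with sample L and sample N.
6. Technician goes back to the basement with sample K.
7. Technician goes to the rooftop with sample J and sample K.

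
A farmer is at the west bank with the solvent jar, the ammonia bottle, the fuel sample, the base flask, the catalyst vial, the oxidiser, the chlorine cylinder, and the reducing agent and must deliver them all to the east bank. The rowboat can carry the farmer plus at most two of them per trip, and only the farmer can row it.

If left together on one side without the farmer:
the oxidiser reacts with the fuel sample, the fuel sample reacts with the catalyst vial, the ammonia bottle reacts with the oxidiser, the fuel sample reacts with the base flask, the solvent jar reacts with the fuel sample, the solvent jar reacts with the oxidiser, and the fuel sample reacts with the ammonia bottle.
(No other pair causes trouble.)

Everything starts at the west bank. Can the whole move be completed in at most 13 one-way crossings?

Yes — this plan uses 13 crossings (≤ 13):
1. Farmer goes to the east bank with the fuel sample and the oxidiser.  [the west bank: the ammonia bottle, the base flask, the catalyst vial, the chlorine cylinder, the reducing agent, the solvent jar | the east bank: the fuel sample, the oxidiser]
2. Farmer goes back to the west bank with the fuel sample.  [the west bank: the ammonia bottle, the base flask, the catalyst vial, the chlorine cylinder, the fuel sample, the reducing agent, the solvent jar | the east bank: the oxidiser]
3. Farmer goes to the east bank with the base flask and the fuel sample.  [the west bank: the ammonia bottle, the catalyst vial, the chlorine cylinder, the reducing agent, the solvent jar | the east bank: the base flask, the fuel sample, the oxidiser]
4. Farmer goes back to the west bank with the fuel sample.  [the west bank: the ammonia bottle, the catalyst vial, the chlorine cylinder, the fuel sample, the reducing agent, the solvent jar | the east bank: the base flask, the oxidiser]
5. Farmer goes to the east bank with the catalyst vial and the fuel sample.  [the west bank: the ammonia bottle, the chlorine cylinder, the reducing agent, the solvent jar | the east bank: the base flask, the catalyst vial, the fuel sample, the oxidiser]
6. Farmer goes back to the west bank with the fuel sample.  [the west bank: the ammonia bottle, the chlorine cylinder, the fuel sample, the reducing agent, the solvent jar | the east bank: the base flask, the catalyst vial, the oxidiser]
7. Farmer goes to the east bank with the ammonia bottle and the solvent jar.  [the west bank: the chlorine cylinder, the fuel sample, the reducing agent | the east bank: the ammonia bottle, the base flask, the catalyst vial, the oxidiser, the solvent jar]
8. Farmer goes back to the west bank with the oxidiser.  [the west bank: the chlorine cylinder, the fuel sample, the oxidiser, the reducing agent | the east bank: the ammonia bottle, the base flask, the catalyst vial, the solvent jar]
9. Farmer goes to the east bank with the chlorine cylinder and the fuel sample.  [the west bank: the oxidiser, the reducing agent | the east bank: the ammonia bottle, the base flask, the catalyst vial, the chlorine cylinder, the fuel sample, the solvent jar]
10. Farmer goes back to the west bank with the fuel sample.  [the west bank: the fuel sample, the oxidiser, the reducing agent | the east bank: the ammonia bottle, the base flask, the catalyst vial, the chlorine cylinder, the solvent jar]
11. Farmer goes to the east bank with the fuel sample and the reducing agent.  [the west bank: the oxidiser | the east bank: the ammonia bottle, the base flask, the catalyst vial, the chlorine cylinder, the fuel sample, the reducing agent, the solvent jar]
12. Farmer goes back to the west bank with the fuel sample.  [the west bank: the fuel sample, the oxidiser | the east bank: the ammonia bottle, the base flask, the catalyst vial, the chlorine cylinder, the reducing agent, the solvent jar]
13. Farmer goes to the east bank with the fuel sample and the oxidiser.  [the west bank: — | the east bank: the ammonia bottle, the base flask, the catalyst vial, the chlorine cylinder, the fuel sample, the oxidiser, the reducing agent, the solvent jar]

Yes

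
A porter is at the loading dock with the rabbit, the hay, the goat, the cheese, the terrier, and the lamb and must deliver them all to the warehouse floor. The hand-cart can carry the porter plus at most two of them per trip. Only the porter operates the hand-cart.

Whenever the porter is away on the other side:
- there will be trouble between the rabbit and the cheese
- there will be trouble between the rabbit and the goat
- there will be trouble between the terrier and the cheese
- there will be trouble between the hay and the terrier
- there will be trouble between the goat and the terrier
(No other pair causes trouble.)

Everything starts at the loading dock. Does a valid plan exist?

Yes

1. Porter goes to the warehouse floor with the rabbit and the terrier.
2. Porter goes back to the loading dock alone.
3. Porter goes to the warehouse floor with the goat and the hay.
4. Porter goes back to the loading dock with the rabbit and the terrier.
5. Porter goes to the warehouse floor with the cheese and the lamb.
6. Porter goes back to the loading dock alone.
7. Porter goes to the warehouse floor with the rabbit and the terrier.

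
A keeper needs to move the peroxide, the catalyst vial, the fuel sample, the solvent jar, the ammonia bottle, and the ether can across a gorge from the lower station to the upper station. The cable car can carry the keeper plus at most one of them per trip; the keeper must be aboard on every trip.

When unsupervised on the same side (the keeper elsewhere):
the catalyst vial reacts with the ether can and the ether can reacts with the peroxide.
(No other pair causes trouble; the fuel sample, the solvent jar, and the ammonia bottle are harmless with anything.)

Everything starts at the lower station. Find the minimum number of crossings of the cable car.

13

Counting alone: the keeper can take at most 1 across per trip to the upper station, so moving all 6 needs at least 6 loaded trips out, with a return between consecutive ones — at least 11 crossings.
The safety rule pushes this higher. Following every safe sequence of crossings, the most of the 6 that can be at the upper station as the cable car arrives there on crossing 11 is 5 — never all 6.
So no plan with fewer than 13 crossings exists, and this one achieves 13:
1. Keeper goes to the upper station with the ether can.  [the lower station: the ammonia bottle, the catalyst vial, the fuel sample, the peroxide, the solvent jar | the upper station: the ether can]
2. Keeper goes back to the lower station alone.  [the lower station: the ammonia bottle, the catalyst vial, the fuel sample, the peroxide, the solvent jar | the upper station: the ether can]
3. Keeper goes to the upper station with the peroxide.  [the lower station: the ammonia bottle, the catalyst vial, the fuel sample, the solvent jar | the upper station: the ether can, the peroxide]
4. Keeper goes back to the lower station with the ether can.  [the lower station: the ammonia bottle, the catalyst vial, the ether can, the fuel sample, the solvent jar | the upper station: the peroxide]
5. Keeper goes to the upper station with the catalyst vial.  [the lower station: the ammonia bottle, the ether can, the fuel sample, the solvent jar | the upper station: the catalyst vial, the peroxide]
6. Keeper goes back to the lower station alone.  [the lower station: the ammonia bottle, the ether can, the fuel sample, the solvent jar | the upper station: the catalyst vial, the peroxide]
7. Keeper goes to the upper station with the fuel sample.  [the lower station: the ammonia bottle, the ether can, the solvent jar | the upper station: the catalyst vial, the fuel sample, the peroxide]
8. Keeper goes back to the lower station alone.  [the lower station: the ammonia bottle, the ether can, the solvent jar | the upper station: the catalyst vial, the fuel sample, the peroxide]
9. Keeper goes to the upper station with the solvent jar.  [the lower station: the ammonia bottle, the ether can | the upper station: the catalyst vial, the fuel sample, the peroxide, the solvent jar]
10. Keeper goes back to the lower station alone.  [the lower station: the ammonia bottle, the ether can | the upper station: the catalyst vial, the fuel sample, the peroxide, the solvent jar]
11. Keeper goes to the upper station with the ammonia bottle.  [the lower station: the ether can | the upper station: the ammonia bottle, the catalyst vial, the fuel sample, the peroxide, the solvent jar]
12. Keeper goes back to the lower station alone.  [the lower station: the ether can | the upper station: the ammonia bottle, the catalyst vial, the fuel sample, the peroxide, the solvent jar]
13. Keeper goes to the upper station with the ether can.  [the lower station: — | the upper station: the ammonia bottle, the catalyst vial, the ether can, the fuel sample, the peroxide, the solvent jar]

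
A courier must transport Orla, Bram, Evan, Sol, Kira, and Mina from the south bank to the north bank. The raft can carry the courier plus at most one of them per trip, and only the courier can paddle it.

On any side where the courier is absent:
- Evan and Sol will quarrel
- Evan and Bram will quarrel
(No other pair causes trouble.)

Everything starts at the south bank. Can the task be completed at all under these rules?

1. Courier goes to the north bank with Evan.  [the south bank: Bram, Kira, Mina, Orla, Sol | the north bank: Evan]
2. Courier goes back to the south bank alone.  [the south bank: Bram, Kira, Mina, Orla, Sol | the north bank: Evan]
3. Courier goes to the north bank with Orla.  [the south bank: Bram, Kira, Mina, Sol | the north bank: Evan, Orla]
4. Courier goes back to the south bank alone.  [the south bank: Bram, Kira, Mina, Sol | the north bank: Evan, Orla]
5. Courier goes to the north bank with Bram.  [the south bank: Kira, Mina, Sol | the north bank: Bram, Evan, Orla]
6. Courier goes back to the south bank with Evan.  [the south bank: Evan, Kira, Mina, Sol | the north bank: Bram, Orla]
7. Courier goes to the north bank with Sol.  [the south bank: Evan, Kira, Mina | the north bank: Bram, Orla, Sol]
8. Courier goes back to the south bank alone.  [the south bank: Evan, Kira, Mina | the north bank: Bram, Orla, Sol]
9. Courier goes to the north bank with Kira.  [the south bank: Evan, Mina | the north bank: Bram, Kira, Orla, Sol]
10. Courier goes back to the south bank alone.  [the south bank: Evan, Mina | the north bank: Bram, Kira, Orla, Sol]
11. Courier goes to the north bank with Mina.  [the south bank: Evan | the north bank: Bram, Kira, Mina, Orla, Sol]
12. Courier goes back to the south bank alone.  [the south bank: Evan | the north bank: Bram, Kira, Mina, Orla, Sol]
13. Courier goes to the north bank with Evan.  [the south bank: — | the north bank: Bram, Evan, Kira, Mina, Orla, Sol]

Yes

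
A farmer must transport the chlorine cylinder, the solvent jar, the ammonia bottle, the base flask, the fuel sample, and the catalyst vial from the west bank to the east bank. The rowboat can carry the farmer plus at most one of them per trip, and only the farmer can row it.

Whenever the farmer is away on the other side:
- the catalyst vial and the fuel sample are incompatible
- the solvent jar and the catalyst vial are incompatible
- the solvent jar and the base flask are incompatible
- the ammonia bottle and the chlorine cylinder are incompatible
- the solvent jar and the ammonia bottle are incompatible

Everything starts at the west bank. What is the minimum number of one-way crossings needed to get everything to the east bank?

impossible

Whatever the first load, the items left behind include a forbidden pair without the farmer. No opening move is safe, so no plan exists.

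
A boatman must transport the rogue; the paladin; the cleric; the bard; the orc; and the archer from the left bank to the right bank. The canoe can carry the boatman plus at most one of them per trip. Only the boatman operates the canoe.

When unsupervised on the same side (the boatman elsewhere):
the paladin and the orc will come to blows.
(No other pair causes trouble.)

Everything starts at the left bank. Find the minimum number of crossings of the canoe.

Counting alone: the boatman can take at most 1 across per trip to the right bank, so moving all 6 needs at least 6 loaded trips out, with a return between consecutive ones — at least 11 crossings.
The plan below uses exactly 11 crossings, so it is optimal:
1. Boatman goes to the right bank with the paladin.
2. Boatman goes back to the left bank alone.
3. Boatman goes to the right bank with the rogue.
4. Boatman goes back to the left bank alone.
5. Boatman goes to the right bank with the cleric.
6. Boatman goes back to the left bank alone.
7. Boatman goes to the right bank with the bard.
8. Boatman goes back to the left bank alone.
9. Boatman goes to the right bank with the archer.
10. Boatman goes back to the left bank alone.
11. Boatman goes to the right bank with the orc.

11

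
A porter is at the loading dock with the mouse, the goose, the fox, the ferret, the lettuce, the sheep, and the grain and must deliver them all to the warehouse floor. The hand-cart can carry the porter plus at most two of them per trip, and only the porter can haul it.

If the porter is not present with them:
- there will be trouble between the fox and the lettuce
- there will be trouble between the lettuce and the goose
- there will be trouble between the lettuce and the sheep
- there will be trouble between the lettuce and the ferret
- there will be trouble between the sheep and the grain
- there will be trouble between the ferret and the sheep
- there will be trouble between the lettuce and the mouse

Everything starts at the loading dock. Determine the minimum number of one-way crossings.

11

Counting alone: the porter can take at most 2 across per trip to the warehouse floor, so moving all 7 needs at least 4 loaded trips out, with a return between consecutive ones — at least 7 crossings.
The safety rule pushes this higher. Following every safe sequence of crossings, the most of the 7 that can be at the warehouse floor as the hand-cart arrives there on crossings 7, 9 is 5, 6 respectively — never all 7.
So no plan with fewer than 11 crossings exists, and this one achieves 11:
1. Porter goes to the warehouse floor with the lettuce and the sheep.  [the loading dock: the ferret, the fox, the goose, the grain, the mouse | the warehouse floor: the lettuce, the sheep]
2. Porter goes back to the loading dock with the lettuce.  [the loading dock: the ferret, the fox, the goose, the grain, the lettuce, the mouse | the warehouse floor: the sheep]
3. Porter goes to the warehouse floor with the lettuce and the mouse.  [the loading dock: the ferret, the fox, the goose, the grain | the warehouse floor: the lettuce, the mouse, the sheep]
4. Porter goes back to the loading dock with the lettuce.  [the loading dock: the ferret, the fox, the goose, the grain, the lettuce | the warehouse floor: the mouse, the sheep]
5. Porter goes to the warehouse floor with the goose and the lettuce.  [the loading dock: the ferret, the fox, the grain | the warehouse floor: the goose, the lettuce, the mouse, the sheep]
6. Porter goes back to the loading dock with the lettuce.  [the loading dock: the ferret, the fox, the grain, the lettuce | the warehouse floor: the goose, the mouse, the sheep]
7. Porter goes to the warehouse floor with the ferret and the fox.  [the loading dock: the grain, the lettuce | the warehouse floor: the ferret, the fox, the goose, the mouse, the sheep]
8. Porter goes back to the loading dock with the ferret.  [the loading dock: the ferret, the grain, the lettuce | the warehouse floor: the fox, the goose, the mouse, the sheep]
9. Porter goes to the warehouse floor with the ferret and the grain.  [the loading dock: the lettuce | the warehouse floor: the ferret, the fox, the goose, the grain, the mouse, the sheep]
10. Porter goes back to the loading dock with the sheep.  [the loading dock: the lettuce, the sheep | the warehouse floor: the ferret, the fox, the goose, the grain, the mouse]
11. Porter goes to the warehouse floor with the lettuce and the sheep.  [the loading dock: — | the warehouse floor: the ferret, the fox, the goose, the grain, the lettuce, the mouse, the sheep]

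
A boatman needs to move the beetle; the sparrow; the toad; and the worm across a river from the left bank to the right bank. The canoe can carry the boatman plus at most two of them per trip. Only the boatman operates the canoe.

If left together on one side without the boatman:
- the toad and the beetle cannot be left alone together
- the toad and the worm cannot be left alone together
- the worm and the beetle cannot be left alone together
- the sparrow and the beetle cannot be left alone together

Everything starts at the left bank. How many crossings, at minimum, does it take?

5

Counting alone: the boatman can take at most 2 across per trip to the right bank, so moving all 4 needs at least 2 loaded trips out, with a return between consecutive ones — at least 3 crossings.
The safety rule pushes this higher. Following every safe sequence of crossings, the most of the 4 that can be at the right bank as the canoe arrives there on crossing 3 is 3 — never all 4.
So no plan with fewer than 5 crossings exists, and this one achieves 5:
1. Boatman goes to the right bank with the beetle and the toad.  [the left bank: the sparrow, the worm | the right bank: the beetle, the toad]
2. Boatman goes back to the left bank with the beetle.  [the left bank: the beetle, the sparrow, the worm | the right bank: the toad]
3. Boatman goes to the right bank with the beetle and the sparrow.  [the left bank: the worm | the right bank: the beetle, the sparrow, the toad]
4. Boatman goes back to the left bank with the beetle.  [the left bank: the beetle, the worm | the right bank: the sparrow, the toad]
5. Boatman goes to the right bank with the beetle and the worm.  [the left bank: — | the right bank: the beetle, the sparrow, the toad, the worm]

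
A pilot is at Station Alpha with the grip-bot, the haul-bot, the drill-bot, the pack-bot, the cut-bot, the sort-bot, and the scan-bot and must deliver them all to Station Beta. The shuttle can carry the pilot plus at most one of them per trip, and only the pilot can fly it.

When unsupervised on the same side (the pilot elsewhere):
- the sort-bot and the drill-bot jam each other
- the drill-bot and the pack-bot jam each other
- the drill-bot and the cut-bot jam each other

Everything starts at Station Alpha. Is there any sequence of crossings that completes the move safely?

Following every safe sequence of crossings from the start, the most of the 7 that can be at Station Beta as the shuttle arrives there on crossings 1, 3, 5, 7, 9 is 1, 2, 3, 4, 5 respectively; the best ever achieved is 5 of 7.
From crossing 11 on, no configuration arises that was not already reachable earlier: only 72 distinct safe configurations (who is on which side, and where the shuttle is) can ever be reached, none of them has everyone across, and every continuation just revisits them. So no valid plan exists.

No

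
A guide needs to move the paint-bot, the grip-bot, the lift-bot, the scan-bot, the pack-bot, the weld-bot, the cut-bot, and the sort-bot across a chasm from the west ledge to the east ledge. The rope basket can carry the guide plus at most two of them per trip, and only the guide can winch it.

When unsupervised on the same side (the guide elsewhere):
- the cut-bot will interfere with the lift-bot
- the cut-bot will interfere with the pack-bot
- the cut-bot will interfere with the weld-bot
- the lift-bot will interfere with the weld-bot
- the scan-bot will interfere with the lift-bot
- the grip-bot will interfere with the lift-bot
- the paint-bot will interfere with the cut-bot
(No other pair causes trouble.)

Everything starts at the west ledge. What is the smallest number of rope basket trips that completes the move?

Counting alone: the guide can take at most 2 across per trip to the east ledge, so moving all 8 needs at least 4 loaded trips out, with a return between consecutive ones — at least 7 crossings.
The safety rule pushes this higher. Following every safe sequence of crossings, the most of the 8 that can be at the east ledge as the rope basket arrives there on crossings 7, 9, 11 is 5, 6, 7 respectively — never all 8.
So no plan with fewer than 13 crossings exists, and this one achieves 13:
1. Guide goes to the east ledge with the cut-bot and the lift-bot.  [the west ledge: the grip-bot, the pack-bot, the paint-bot, the scan-bot, the sort-bot, the weld-bot | the east ledge: the cut-bot, the lift-bot]
2. Guide goes back to the west ledge with the lift-bot.  [the west ledge: the grip-bot, the lift-bot, the pack-bot, the paint-bot, the scan-bot, the sort-bot, the weld-bot | the east ledge: the cut-bot]
3. Guide goes to the east ledge with the lift-bot and the paint-bot.  [the west ledge: the grip-bot, the pack-bot, the scan-bot, the sort-bot, the weld-bot | the east ledge: the cut-bot, the lift-bot, the paint-bot]
4. Guide goes back to the west ledge with the cut-bot.  [the west ledge: the cut-bot, the grip-bot, the pack-bot, the scan-bot, the sort-bot, the weld-bot | the east ledge: the lift-bot, the paint-bot]
5. Guide goes to the east ledge with the pack-bot and the weld-bot.  [the west ledge: the cut-bot, the grip-bot, the scan-bot, the sort-bot | the east ledge: the lift-bot, the pack-bot, the paint-bot, the weld-bot]
6. Guide goes back to the west ledge with the lift-bot.  [the west ledge: the cut-bot, the grip-bot, the lift-bot, the scan-bot, the sort-bot | the east ledge: the pack-bot, the paint-bot, the weld-bot]
7. Guide goes to the east ledge with the grip-bot and the lift-bot.  [the west ledge: the cut-bot, the scan-bot, the sort-bot | the east ledge: the grip-bot, the lift-bot, the pack-bot, the paint-bot, the weld-bot]
8. Guide goes back to the west ledge with the lift-bot.  [the west ledge: the cut-bot, the lift-bot, the scan-bot, the sort-bot | the east ledge: the grip-bot, the pack-bot, the paint-bot, the weld-bot]
9. Guide goes to the east ledge with the lift-bot and the scan-bot.  [the west ledge: the cut-bot, the sort-bot | the east ledge: the grip-bot, the lift-bot, the pack-bot, the paint-bot, the scan-bot, the weld-bot]
10. Guide goes back to the west ledge with the lift-bot.  [the west ledge: the cut-bot, the lift-bot, the sort-bot | the east ledge: the grip-bot, the pack-bot, the paint-bot, the scan-bot, the weld-bot]
11. Guide goes to the east ledge with the lift-bot and the sort-bot.  [the west ledge: the cut-bot | the east ledge: the grip-bot, the lift-bot, the pack-bot, the paint-bot, the scan-bot, the sort-bot, the weld-bot]
12. Guide goes back to the west ledge with the lift-bot.  [the west ledge: the cut-bot, the lift-bot | the east ledge: the grip-bot, the pack-bot, the paint-bot, the scan-bot, the sort-bot, the weld-bot]
13. Guide goes to the east ledge with the cut-bot and the lift-bot.  [the west ledge: — | the east ledge: the cut-bot, the grip-bot, the lift-bot, the pack-bot, the paint-bot, the scan-bot, the sort-bot, the weld-bot]

13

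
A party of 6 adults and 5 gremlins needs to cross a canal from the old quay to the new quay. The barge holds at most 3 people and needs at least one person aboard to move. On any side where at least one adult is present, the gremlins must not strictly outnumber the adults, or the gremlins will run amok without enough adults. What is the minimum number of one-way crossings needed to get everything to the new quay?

9

Counting alone: each trip to the new quay takes at most 3 across and each return brings at least 1 back, so after t trips out (and t−1 returns) at most 3t − (t−1) of the 11 are across; that first reaches 11 at t = 5, so at least 9 crossings are needed.
The plan below uses exactly 9 crossings, so it is optimal:
1. 3 gremlins → the new quay.  (the old quay: 6A 2G; the new quay: 0A 3G)
2. 1 gremlin ← the old quay.  (the old quay: 6A 3G; the new quay: 0A 2G)
3. 3 adults → the new quay.  (the old quay: 3A 3G; the new quay: 3A 2G)
4. 1 adult ← the old quay.  (the old quay: 4A 3G; the new quay: 2A 2G)
5. 2 adults and 1 gremlin → the new quay.  (the old quay: 2A 2G; the new quay: 4A 3G)
6. 1 adult ← the old quay.  (the old quay: 3A 2G; the new quay: 3A 3G)
7. 2 adults and 1 gremlin → the new quay.  (the old quay: 1A 1G; the new quay: 5A 4G)
8. 1 adult ← the old quay.  (the old quay: 2A 1G; the new quay: 4A 4G)
9. 2 adults and 1 gremlin → the new quay.  (the old quay: 0A 0G; the new quay: 6A 5G)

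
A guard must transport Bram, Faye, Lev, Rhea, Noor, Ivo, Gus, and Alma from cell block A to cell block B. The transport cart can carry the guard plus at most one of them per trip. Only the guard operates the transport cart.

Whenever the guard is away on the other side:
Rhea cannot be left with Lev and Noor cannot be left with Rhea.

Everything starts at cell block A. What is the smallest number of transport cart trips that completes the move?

Counting alone: the guard can take at most 1 across per trip to cell block B, so moving all 8 needs at least 8 loaded trips out, with a return between consecutive ones — at least 15 crossings.
The safety rule pushes this higher. Following every safe sequence of crossings, the most of the 8 that can be at cell block B as the transport cart arrives there on crossing 15 is 7 — never all 8.
So no plan with fewer than 17 crossings exists, and this one achieves 17:
1. Guard goes to cell block B with Rhea.  [cell block A: Alma, Bram, Faye, Gus, Ivo, Lev, Noor | cell block B: Rhea]
2. Guard goes back to cell block A alone.  [cell block A: Alma, Bram, Faye, Gus, Ivo, Lev, Noor | cell block B: Rhea]
3. Guard goes to cell block B with Bram.  [cell block A: Alma, Faye, Gus, Ivo, Lev, Noor | cell block B: Bram, Rhea]
4. Guard goes back to cell block A alone.  [cell block A: Alma, Faye, Gus, Ivo, Lev, Noor | cell block B: Bram, Rhea]
5. Guard goes to cell block B with Faye.  [cell block A: Alma, Gus, Ivo, Lev, Noor | cell block B: Bram, Faye, Rhea]
6. Guard goes back to cell block A alone.  [cell block A: Alma, Gus, Ivo, Lev, Noor | cell block B: Bram, Faye, Rhea]
7. Guard goes to cell block B with Lev.  [cell block A: Alma, Gus, Ivo, Noor | cell block B: Bram, Faye, Lev, Rhea]
8. Guard goes back to cell block A with Rhea.  [cell block A: Alma, Gus, Ivo, Noor, Rhea | cell block B: Bram, Faye, Lev]
9. Guard goes to cell block B with Noor.  [cell block A: Alma, Gus, Ivo, Rhea | cell block B: Bram, Faye, Lev, Noor]
10. Guard goes back to cell block A alone.  [cell block A: Alma, Gus, Ivo, Rhea | cell block B: Bram, Faye, Lev, Noor]
11. Guard goes to cell block B with Ivo.  [cell block A: Alma, Gus, Rhea | cell block B: Bram, Faye, Ivo, Lev, Noor]
12. Guard goes back to cell block A alone.  [cell block A: Alma, Gus, Rhea | cell block B: Bram, Faye, Ivo, Lev, Noor]
13. Guard goes to cell block B with Gus.  [cell block A: Alma, Rhea | cell block B: Bram, Faye, Gus, Ivo, Lev, Noor]
14. Guard goes back to cell block A alone.  [cell block A: Alma, Rhea | cell block B: Bram, Faye, Gus, Ivo, Lev, Noor]
15. Guard goes to cell block B with Alma.  [cell block A: Rhea | cell block B: Alma, Bram, Faye, Gus, Ivo, Lev, Noor]
16. Guard goes back to cell block A alone.  [cell block A: Rhea | cell block B: Alma, Bram, Faye, Gus, Ivo, Lev, Noor]
17. Guard goes to cell block B with Rhea.  [cell block A: — | cell block B: Alma, Bram, Faye, Gus, Ivo, Lev, Noor, Rhea]

17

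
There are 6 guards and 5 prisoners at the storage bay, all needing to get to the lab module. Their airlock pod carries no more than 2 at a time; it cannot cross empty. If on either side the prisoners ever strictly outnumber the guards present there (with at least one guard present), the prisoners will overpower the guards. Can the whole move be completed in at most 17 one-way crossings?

No

Counting alone: each trip to the lab module takes at most 2 across and each return brings at least 1 back, so after t trips out (and t−1 returns) at most 2t − (t−1) of the 11 are across; that first reaches 11 at t = 10, so at least 19 crossings are needed.
Since 17 < 19, 17 crossings cannot be enough. (The shortest complete plan in fact takes 19:)
1. 2 prisoners → the lab module.  (the storage bay: 6G 3P; the lab module: 0G 2P)
2. 1 prisoner ← the storage bay.  (the storage bay: 6G 4P; the lab module: 0G 1P)
3. 2 prisoners → the lab module.  (the storage bay: 6G 2P; the lab module: 0G 3P)
4. 1 prisoner ← the storage bay.  (the storage bay: 6G 3P; the lab module: 0G 2P)
5. 2 guards → the lab module.  (the storage bay: 4G 3P; the lab module: 2G 2P)
6. 1 prisoner ← the storage bay.  (the storage bay: 4G 4P; the lab module: 2G 1P)
7. 1 guard and 1 prisoner → the lab module.  (the storage bay: 3G 3P; the lab module: 3G 2P)
8. 1 guard ← the storage bay.  (the storage bay: 4G 3P; the lab module: 2G 2P)
9. 1 guard and 1 prisoner → the lab module.  (the storage bay: 3G 2P; the lab module: 3G 3P)
10. 1 prisoner ← the storage bay.  (the storage bay: 3G 3P; the lab module: 3G 2P)
11. 1 guard and 1 prisoner → the lab module.  (the storage bay: 2G 2P; the lab module: 4G 3P)
12. 1 guard ← the storage bay.  (the storage bay: 3G 2P; the lab module: 3G 3P)
13. 1 guard and 1 prisoner → the lab module.  (the storage bay: 2G 1P; the lab module: 4G 4P)
14. 1 prisoner ← the storage bay.  (the storage bay: 2G 2P; the lab module: 4G 3P)
15. 1 guard and 1 prisoner → the lab module.  (the storage bay: 1G 1P; the lab module: 5G 4P)
16. 1 guard ← the storage bay.  (the storage bay: 2G 1P; the lab module: 4G 4P)
17. 1 guard and 1 prisoner → the lab module.  (the storage bay: 1G 0P; the lab module: 5G 5P)
18. 1 prisoner ← the storage bay.  (the storage bay: 1G 1P; the lab module: 5G 4P)
19. 1 guard and 1 prisoner → the lab module.  (the storage bay: 0G 0P; the lab module: 6G 5P)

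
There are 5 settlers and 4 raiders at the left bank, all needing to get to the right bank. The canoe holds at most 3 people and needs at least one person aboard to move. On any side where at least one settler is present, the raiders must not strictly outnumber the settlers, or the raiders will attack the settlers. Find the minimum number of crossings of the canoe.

7

Counting alone: each trip to the right bank takes at most 3 across and each return brings at least 1 back, so after t trips out (and t−1 returns) at most 3t − (t−1) of the 9 are across; that first reaches 9 at t = 4, so at least 7 crossings are needed.
The plan below uses exactly 7 crossings, so it is optimal:
1. 3 raiders → the right bank.  (the left bank: 5S 1R; the right bank: 0S 3R)
2. 1 raider ← the left bank.  (the left bank: 5S 2R; the right bank: 0S 2R)
3. 3 settlers → the right bank.  (the left bank: 2S 2R; the right bank: 3S 2R)
4. 1 settler ← the left bank.  (the left bank: 3S 2R; the right bank: 2S 2R)
5. 2 settlers and 1 raider → the right bank.  (the left bank: 1S 1R; the right bank: 4S 3R)
6. 1 settler ← the left bank.  (the left bank: 2S 1R; the right bank: 3S 3R)
7. 2 settlers and 1 raider → the right bank.  (the left bank: 0S 0R; the right bank: 5S 4R)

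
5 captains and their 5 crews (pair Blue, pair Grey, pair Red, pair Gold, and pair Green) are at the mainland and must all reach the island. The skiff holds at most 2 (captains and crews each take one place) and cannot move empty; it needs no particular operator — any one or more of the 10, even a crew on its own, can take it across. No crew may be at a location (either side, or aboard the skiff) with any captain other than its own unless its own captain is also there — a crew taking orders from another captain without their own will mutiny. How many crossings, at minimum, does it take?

Following every safe sequence of crossings from the start, the most of the 10 that can be at the island as the skiff arrives there on crossings 1, 3, 5, 7 is 2, 3, 4, 5 respectively; the best ever achieved is 5 of 10.
From crossing 9 on, no configuration arises that was not already reachable earlier: only 82 distinct safe configurations (who is on which side, and where the skiff is) can ever be reached, none of them has everyone across, and every continuation just revisits them. So no valid plan exists.

impossible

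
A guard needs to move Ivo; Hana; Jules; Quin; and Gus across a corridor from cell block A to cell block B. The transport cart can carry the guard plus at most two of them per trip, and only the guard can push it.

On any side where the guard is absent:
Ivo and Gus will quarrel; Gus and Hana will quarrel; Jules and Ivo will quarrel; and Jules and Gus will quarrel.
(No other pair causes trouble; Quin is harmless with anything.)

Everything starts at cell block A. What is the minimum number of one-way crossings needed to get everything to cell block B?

Counting alone: the guard can take at most 2 across per trip to cell block B, so moving all 5 needs at least 3 loaded trips out, with a return between consecutive ones — at least 5 crossings.
The safety rule pushes this higher. Following every safe sequence of crossings, the most of the 5 that can be at cell block B as the transport cart arrives there on crossing 5 is 4 — never all 5.
So no plan with fewer than 7 crossings exists, and this one achieves 7:
1. Guard goes to cell block B with Gus and Ivo.
2. Guard goes back to cell block A with Ivo.
3. Guard goes to cell block B with Hana and Ivo.
4. Guard goes back to cell block A with Gus.
5. Guard goes to cell block B with Jules and Quin.
6. Guard goes back to cell block A with Ivo.
7. Guard goes to cell block B with Gus and Ivo.

7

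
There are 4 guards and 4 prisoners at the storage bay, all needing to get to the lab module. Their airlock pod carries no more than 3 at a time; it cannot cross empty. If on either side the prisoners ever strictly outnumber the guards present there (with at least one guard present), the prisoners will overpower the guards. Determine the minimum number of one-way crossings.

Counting alone: each trip to the lab module takes at most 3 across and each return brings at least 1 back, so after t trips out (and t−1 returns) at most 3t − (t−1) of the 8 are across; that first reaches 8 at t = 4, so at least 7 crossings are needed.
The safety rule pushes this higher. Following every safe sequence of crossings, the most of the 8 that can be at the lab module as the airlock pod arrives there on crossing 7 is 7 — never all 8.
So no plan with fewer than 9 crossings exists, and this one achieves 9:
1. 2 prisoners → the lab module.  (the storage bay: 4G 2P; the lab module: 0G 2P)
2. 1 prisoner ← the storage bay.  (the storage bay: 4G 3P; the lab module: 0G 1P)
3. 3 prisoners → the lab module.  (the storage bay: 4G 0P; the lab module: 0G 4P)
4. 1 prisoner ← the storage bay.  (the storage bay: 4G 1P; the lab module: 0G 3P)
5. 3 guards → the lab module.  (the storage bay: 1G 1P; the lab module: 3G 3P)
6. 1 guard and 1 prisoner ← the storage bay.  (the storage bay: 2G 2P; the lab module: 2G 2P)
7. 2 guards → the lab module.  (the storage bay: 0G 2P; the lab module: 4G 2P)
8. 1 prisoner ← the storage bay.  (the storage bay: 0G 3P; the lab module: 4G 1P)
9. 3 prisoners → the lab module.  (the storage bay: 0G 0P; the lab module: 4G 4P)

9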